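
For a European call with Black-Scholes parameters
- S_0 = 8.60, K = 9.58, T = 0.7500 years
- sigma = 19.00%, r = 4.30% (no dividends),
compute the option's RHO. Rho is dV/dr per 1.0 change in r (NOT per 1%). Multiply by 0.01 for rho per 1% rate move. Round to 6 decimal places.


d1 = -0.3775742450; d2 = -0.5421190718
phi(d1) = 0.3714950689; exp(-qT) = 1.0000000000; exp(-rT) = 0.9682644857
N(d2) = 0.2938682406
Rho = K*T*exp(-rT)*N(d2) = 9.5800 * 0.7500 * 0.9682644857 * 0.2938682406 = 2.044436

Answer: Rho = 2.044436


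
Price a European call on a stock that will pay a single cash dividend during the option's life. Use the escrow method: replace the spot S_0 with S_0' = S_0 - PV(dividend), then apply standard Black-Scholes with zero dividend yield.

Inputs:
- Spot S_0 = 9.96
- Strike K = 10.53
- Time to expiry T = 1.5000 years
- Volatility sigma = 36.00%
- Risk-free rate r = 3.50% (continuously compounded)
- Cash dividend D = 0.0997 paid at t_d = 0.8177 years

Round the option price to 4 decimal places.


PV(D) = D * exp(-r * t_d) = 0.0997 * 0.97178616 = 0.09688708
S_0' = S_0 - PV(D) = 9.9600 - 0.09688708 = 9.86311292
d1 = (ln(S_0'/K) + (r + sigma^2/2)*T) / (sigma*sqrt(T)) = 0.19113619
d2 = d1 - sigma*sqrt(T) = -0.24977196
exp(-rT) = 0.94885432
N(d1) = 0.57579055; N(d2) = 0.40138185
C = S_0' * N(d1) - K * exp(-rT) * N(d2) = 9.86311292 * 0.57579055 - 10.5300 * 0.94885432 * 0.40138185 = 1.6687

Answer: Price = 1.6687


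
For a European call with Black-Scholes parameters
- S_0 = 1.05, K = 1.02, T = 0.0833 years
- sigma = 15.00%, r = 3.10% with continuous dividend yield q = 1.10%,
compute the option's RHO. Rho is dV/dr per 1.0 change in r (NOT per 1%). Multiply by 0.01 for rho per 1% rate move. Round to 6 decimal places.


d1 = 0.7297010403; d2 = 0.6864084312
phi(d1) = 0.3056941040; exp(-qT) = 0.9990841197; exp(-rT) = 0.9974210313
N(d2) = 0.7537722054
Rho = K*T*exp(-rT)*N(d2) = 1.0200 * 0.0833 * 0.9974210313 * 0.7537722054 = 0.063880

Answer: Rho = 0.063880


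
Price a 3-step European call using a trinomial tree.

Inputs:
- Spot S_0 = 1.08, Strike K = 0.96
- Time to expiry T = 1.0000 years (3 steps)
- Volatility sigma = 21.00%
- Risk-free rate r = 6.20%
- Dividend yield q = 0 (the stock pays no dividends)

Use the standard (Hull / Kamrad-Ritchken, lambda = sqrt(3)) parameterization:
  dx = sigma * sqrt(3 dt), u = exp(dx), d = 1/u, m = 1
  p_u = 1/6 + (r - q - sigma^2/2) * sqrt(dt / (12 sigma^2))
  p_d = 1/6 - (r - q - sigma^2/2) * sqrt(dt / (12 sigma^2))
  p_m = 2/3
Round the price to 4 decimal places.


dt = T/N = 0.333333; dx = sigma*sqrt(3*dt) = 0.210000
u = exp(dx) = 1.233678; d = 1/u = 0.810584
p_u = 0.198373, p_m = 0.666667, p_d = 0.134960
Discount per step: exp(-r*dt) = 0.979545
Stock lattice S(k, j) with j the centered position index:
  k=0: S(0,+0) = 1.0800
  k=1: S(1,-1) = 0.8754; S(1,+0) = 1.0800; S(1,+1) = 1.3324
  k=2: S(2,-2) = 0.7096; S(2,-1) = 0.8754; S(2,+0) = 1.0800; S(2,+1) = 1.3324; S(2,+2) = 1.6437
  k=3: S(3,-3) = 0.5752; S(3,-2) = 0.7096; S(3,-1) = 0.8754; S(3,+0) = 1.0800; S(3,+1) = 1.3324; S(3,+2) = 1.6437; S(3,+3) = 2.0278
Terminal payoffs V(N, j) = max(S_T - K, 0):
  V(3,-3) = 0.000000; V(3,-2) = 0.000000; V(3,-1) = 0.000000; V(3,+0) = 0.120000; V(3,+1) = 0.372372; V(3,+2) = 0.683718; V(3,+3) = 1.067819
Backward induction: V(k, j) = exp(-r*dt) * [p_u * V(k+1, j+1) + p_m * V(k+1, j) + p_d * V(k+1, j-1)]
  V(2,-2) = exp(-r*dt) * [p_u*0.000000 + p_m*0.000000 + p_d*0.000000] = 0.000000
  V(2,-1) = exp(-r*dt) * [p_u*0.120000 + p_m*0.000000 + p_d*0.000000] = 0.023318
  V(2,+0) = exp(-r*dt) * [p_u*0.372372 + p_m*0.120000 + p_d*0.000000] = 0.150721
  V(2,+1) = exp(-r*dt) * [p_u*0.683718 + p_m*0.372372 + p_d*0.120000] = 0.391891
  V(2,+2) = exp(-r*dt) * [p_u*1.067819 + p_m*0.683718 + p_d*0.372372] = 0.703210
  V(1,-1) = exp(-r*dt) * [p_u*0.150721 + p_m*0.023318 + p_d*0.000000] = 0.044515
  V(1,+0) = exp(-r*dt) * [p_u*0.391891 + p_m*0.150721 + p_d*0.023318] = 0.177659
  V(1,+1) = exp(-r*dt) * [p_u*0.703210 + p_m*0.391891 + p_d*0.150721] = 0.412487
  V(0,+0) = exp(-r*dt) * [p_u*0.412487 + p_m*0.177659 + p_d*0.044515] = 0.202054

Answer: Price = V(0,0) = 0.2021


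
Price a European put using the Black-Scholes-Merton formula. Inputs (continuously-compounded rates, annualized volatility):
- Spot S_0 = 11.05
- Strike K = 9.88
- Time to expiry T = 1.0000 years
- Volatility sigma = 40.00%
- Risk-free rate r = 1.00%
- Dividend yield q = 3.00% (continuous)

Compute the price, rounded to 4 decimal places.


Answer: Price = 1.1965

Derivation:
d1 = (ln(S/K) + (r - q + 0.5*sigma^2) * T) / (sigma * sqrt(T)) = 0.42979479
d2 = d1 - sigma * sqrt(T) = 0.02979479
exp(-rT) = 0.99004983; exp(-qT) = 0.97044553
P = K * exp(-rT) * N(-d2) - S_0 * exp(-qT) * N(-d1)
N(-d1) = 0.33367246; N(-d2) = 0.48811536
P = 9.8800 * 0.99004983 * 0.48811536 - 11.0500 * 0.97044553 * 0.33367246 = 1.1965


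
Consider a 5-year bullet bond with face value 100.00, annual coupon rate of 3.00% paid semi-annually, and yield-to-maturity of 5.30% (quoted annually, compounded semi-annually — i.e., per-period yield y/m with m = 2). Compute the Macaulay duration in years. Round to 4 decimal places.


Answer: Macaulay duration = 4.6588 years

Derivation:
Coupon per period c = face * coupon_rate / m = 1.500000
Periods per year m = 2; per-period yield y/m = 0.026500
Number of cashflows N = 10
Cashflows (t years, CF_t, discount factor 1/(1+y/m)^(m*t), PV):
  t = 0.5000: CF_t = 1.500000, DF = 0.974184, PV = 1.461276
  t = 1.0000: CF_t = 1.500000, DF = 0.949035, PV = 1.423552
  t = 1.5000: CF_t = 1.500000, DF = 0.924535, PV = 1.386802
  t = 2.0000: CF_t = 1.500000, DF = 0.900667, PV = 1.351000
  t = 2.5000: CF_t = 1.500000, DF = 0.877415, PV = 1.316123
  t = 3.0000: CF_t = 1.500000, DF = 0.854764, PV = 1.282146
  t = 3.5000: CF_t = 1.500000, DF = 0.832698, PV = 1.249046
  t = 4.0000: CF_t = 1.500000, DF = 0.811201, PV = 1.216801
  t = 4.5000: CF_t = 1.500000, DF = 0.790259, PV = 1.185388
  t = 5.0000: CF_t = 101.500000, DF = 0.769858, PV = 78.140557
Price P = sum_t PV_t = 90.012693
Macaulay numerator sum_t t * PV_t:
  t * PV_t at t = 0.5000: 0.730638
  t * PV_t at t = 1.0000: 1.423552
  t * PV_t at t = 1.5000: 2.080203
  t * PV_t at t = 2.0000: 2.702001
  t * PV_t at t = 2.5000: 3.290308
  t * PV_t at t = 3.0000: 3.846438
  t * PV_t at t = 3.5000: 4.371663
  t * PV_t at t = 4.0000: 4.867205
  t * PV_t at t = 4.5000: 5.334248
  t * PV_t at t = 5.0000: 390.702787
Macaulay duration D = (sum_t t * PV_t) / P = 419.349042 / 90.012693 = 4.658777


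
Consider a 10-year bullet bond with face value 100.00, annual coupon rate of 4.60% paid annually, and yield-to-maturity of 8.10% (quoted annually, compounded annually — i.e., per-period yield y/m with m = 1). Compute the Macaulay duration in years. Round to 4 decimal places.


Answer: Macaulay duration = 7.9402 years

Derivation:
Coupon per period c = face * coupon_rate / m = 4.600000
Periods per year m = 1; per-period yield y/m = 0.081000
Number of cashflows N = 10
Cashflows (t years, CF_t, discount factor 1/(1+y/m)^(m*t), PV):
  t = 1.0000: CF_t = 4.600000, DF = 0.925069, PV = 4.255319
  t = 2.0000: CF_t = 4.600000, DF = 0.855753, PV = 3.936465
  t = 3.0000: CF_t = 4.600000, DF = 0.791631, PV = 3.641504
  t = 4.0000: CF_t = 4.600000, DF = 0.732314, PV = 3.368644
  t = 5.0000: CF_t = 4.600000, DF = 0.677441, PV = 3.116229
  t = 6.0000: CF_t = 4.600000, DF = 0.626680, PV = 2.882728
  t = 7.0000: CF_t = 4.600000, DF = 0.579722, PV = 2.666723
  t = 8.0000: CF_t = 4.600000, DF = 0.536284, PV = 2.466904
  t = 9.0000: CF_t = 4.600000, DF = 0.496099, PV = 2.282058
  t = 10.0000: CF_t = 104.600000, DF = 0.458926, PV = 48.003704
Price P = sum_t PV_t = 76.620277
Macaulay numerator sum_t t * PV_t:
  t * PV_t at t = 1.0000: 4.255319
  t * PV_t at t = 2.0000: 7.872931
  t * PV_t at t = 3.0000: 10.924511
  t * PV_t at t = 4.0000: 13.474574
  t * PV_t at t = 5.0000: 15.581145
  t * PV_t at t = 6.0000: 17.296368
  t * PV_t at t = 7.0000: 18.667064
  t * PV_t at t = 8.0000: 19.735233
  t * PV_t at t = 9.0000: 20.538518
  t * PV_t at t = 10.0000: 480.037035
Macaulay duration D = (sum_t t * PV_t) / P = 608.382698 / 76.620277 = 7.940231


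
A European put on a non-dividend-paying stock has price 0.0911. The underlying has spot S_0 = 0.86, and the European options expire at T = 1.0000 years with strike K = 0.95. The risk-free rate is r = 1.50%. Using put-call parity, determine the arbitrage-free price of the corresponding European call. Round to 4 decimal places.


Answer: Call price = 0.0152

Derivation:
Put-call parity: C - P = S_0 * exp(-qT) - K * exp(-rT).
S_0 * exp(-qT) = 0.8600 * 1.00000000 = 0.86000000
K * exp(-rT) = 0.9500 * 0.98511194 = 0.93585634
C = P + S*exp(-qT) - K*exp(-rT)
C = 0.0911 + 0.86000000 - 0.93585634 = 0.0152


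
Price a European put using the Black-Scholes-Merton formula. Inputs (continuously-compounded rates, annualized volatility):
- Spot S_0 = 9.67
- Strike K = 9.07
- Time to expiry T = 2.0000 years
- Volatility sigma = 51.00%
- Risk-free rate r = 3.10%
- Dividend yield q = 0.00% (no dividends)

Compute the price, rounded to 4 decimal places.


d1 = (ln(S/K) + (r - q + 0.5*sigma^2) * T) / (sigma * sqrt(T)) = 0.53539913
d2 = d1 - sigma * sqrt(T) = -0.18584978
exp(-rT) = 0.93988289; exp(-qT) = 1.00000000
P = K * exp(-rT) * N(-d2) - S_0 * exp(-qT) * N(-d1)
N(-d1) = 0.29618694; N(-d2) = 0.57371872
P = 9.0700 * 0.93988289 * 0.57371872 - 9.6700 * 1.00000000 * 0.29618694 = 2.0267

Answer: Price = 2.0267


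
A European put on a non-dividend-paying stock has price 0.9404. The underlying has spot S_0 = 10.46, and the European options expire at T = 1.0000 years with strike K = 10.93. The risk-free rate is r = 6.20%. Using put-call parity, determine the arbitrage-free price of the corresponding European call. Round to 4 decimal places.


Put-call parity: C - P = S_0 * exp(-qT) - K * exp(-rT).
S_0 * exp(-qT) = 10.4600 * 1.00000000 = 10.46000000
K * exp(-rT) = 10.9300 * 0.93988289 = 10.27291995
C = P + S*exp(-qT) - K*exp(-rT)
C = 0.9404 + 10.46000000 - 10.27291995 = 1.1275

Answer: Call price = 1.1275


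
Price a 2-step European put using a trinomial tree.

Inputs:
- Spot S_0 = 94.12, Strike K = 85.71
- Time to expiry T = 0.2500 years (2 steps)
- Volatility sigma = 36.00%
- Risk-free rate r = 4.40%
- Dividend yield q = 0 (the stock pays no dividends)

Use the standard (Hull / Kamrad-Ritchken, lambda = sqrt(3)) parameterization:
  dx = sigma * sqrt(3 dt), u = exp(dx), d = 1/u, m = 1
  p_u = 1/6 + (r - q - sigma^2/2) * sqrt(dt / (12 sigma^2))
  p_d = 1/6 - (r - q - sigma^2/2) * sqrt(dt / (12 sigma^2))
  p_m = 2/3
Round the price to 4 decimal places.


Answer: Price = V(0,0) = 3.0644

Derivation:
dt = T/N = 0.125000; dx = sigma*sqrt(3*dt) = 0.220454
u = exp(dx) = 1.246643; d = 1/u = 0.802154
p_u = 0.160770, p_m = 0.666667, p_d = 0.172564
Discount per step: exp(-r*dt) = 0.994515
Stock lattice S(k, j) with j the centered position index:
  k=0: S(0,+0) = 94.1200
  k=1: S(1,-1) = 75.4988; S(1,+0) = 94.1200; S(1,+1) = 117.3340
  k=2: S(2,-2) = 60.5617; S(2,-1) = 75.4988; S(2,+0) = 94.1200; S(2,+1) = 117.3340; S(2,+2) = 146.2736
Terminal payoffs V(N, j) = max(K - S_T, 0):
  V(2,-2) = 25.148316; V(2,-1) = 10.211221; V(2,+0) = 0.000000; V(2,+1) = 0.000000; V(2,+2) = 0.000000
Backward induction: V(k, j) = exp(-r*dt) * [p_u * V(k+1, j+1) + p_m * V(k+1, j) + p_d * V(k+1, j-1)]
  V(1,-1) = exp(-r*dt) * [p_u*0.000000 + p_m*10.211221 + p_d*25.148316] = 11.086023
  V(1,+0) = exp(-r*dt) * [p_u*0.000000 + p_m*0.000000 + p_d*10.211221] = 1.752420
  V(1,+1) = exp(-r*dt) * [p_u*0.000000 + p_m*0.000000 + p_d*0.000000] = 0.000000
  V(0,+0) = exp(-r*dt) * [p_u*0.000000 + p_m*1.752420 + p_d*11.086023] = 3.064423


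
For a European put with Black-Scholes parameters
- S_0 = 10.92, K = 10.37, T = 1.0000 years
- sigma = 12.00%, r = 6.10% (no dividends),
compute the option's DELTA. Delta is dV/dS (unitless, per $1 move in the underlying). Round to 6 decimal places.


d1 = 0.9989912340; d2 = 0.8789912340
phi(d1) = 0.2422148163; exp(-qT) = 1.0000000000; exp(-rT) = 0.9408232398
N(-d1) = 0.1588994689
Delta = -exp(-qT) * N(-d1) = -1.0000000000 * 0.1588994689 = -0.158899

Answer: Delta = -0.158899


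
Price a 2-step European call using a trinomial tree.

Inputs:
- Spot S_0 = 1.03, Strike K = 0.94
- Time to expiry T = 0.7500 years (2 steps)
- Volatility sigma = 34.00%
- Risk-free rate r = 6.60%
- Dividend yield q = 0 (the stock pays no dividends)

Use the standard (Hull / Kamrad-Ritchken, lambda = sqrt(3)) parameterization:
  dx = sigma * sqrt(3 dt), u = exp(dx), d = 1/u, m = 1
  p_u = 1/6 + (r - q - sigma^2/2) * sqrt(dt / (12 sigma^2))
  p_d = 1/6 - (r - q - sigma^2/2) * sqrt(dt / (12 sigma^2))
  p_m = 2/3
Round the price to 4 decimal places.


Answer: Price = V(0,0) = 0.1921

Derivation:
dt = T/N = 0.375000; dx = sigma*sqrt(3*dt) = 0.360624
u = exp(dx) = 1.434225; d = 1/u = 0.697241
p_u = 0.170930, p_m = 0.666667, p_d = 0.162403
Discount per step: exp(-r*dt) = 0.975554
Stock lattice S(k, j) with j the centered position index:
  k=0: S(0,+0) = 1.0300
  k=1: S(1,-1) = 0.7182; S(1,+0) = 1.0300; S(1,+1) = 1.4773
  k=2: S(2,-2) = 0.5007; S(2,-1) = 0.7182; S(2,+0) = 1.0300; S(2,+1) = 1.4773; S(2,+2) = 2.1187
Terminal payoffs V(N, j) = max(S_T - K, 0):
  V(2,-2) = 0.000000; V(2,-1) = 0.000000; V(2,+0) = 0.090000; V(2,+1) = 0.537251; V(2,+2) = 1.178711
Backward induction: V(k, j) = exp(-r*dt) * [p_u * V(k+1, j+1) + p_m * V(k+1, j) + p_d * V(k+1, j-1)]
  V(1,-1) = exp(-r*dt) * [p_u*0.090000 + p_m*0.000000 + p_d*0.000000] = 0.015008
  V(1,+0) = exp(-r*dt) * [p_u*0.537251 + p_m*0.090000 + p_d*0.000000] = 0.148121
  V(1,+1) = exp(-r*dt) * [p_u*1.178711 + p_m*0.537251 + p_d*0.090000] = 0.560223
  V(0,+0) = exp(-r*dt) * [p_u*0.560223 + p_m*0.148121 + p_d*0.015008] = 0.192129


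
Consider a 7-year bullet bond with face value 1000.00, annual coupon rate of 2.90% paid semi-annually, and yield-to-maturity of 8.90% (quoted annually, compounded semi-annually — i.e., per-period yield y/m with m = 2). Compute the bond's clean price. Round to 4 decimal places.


Coupon per period c = face * coupon_rate / m = 14.500000
Periods per year m = 2; per-period yield y/m = 0.044500
Number of cashflows N = 14
Cashflows (t years, CF_t, discount factor 1/(1+y/m)^(m*t), PV):
  t = 0.5000: CF_t = 14.500000, DF = 0.957396, PV = 13.882240
  t = 1.0000: CF_t = 14.500000, DF = 0.916607, PV = 13.290800
  t = 1.5000: CF_t = 14.500000, DF = 0.877556, PV = 12.724557
  t = 2.0000: CF_t = 14.500000, DF = 0.840168, PV = 12.182438
  t = 2.5000: CF_t = 14.500000, DF = 0.804374, PV = 11.663416
  t = 3.0000: CF_t = 14.500000, DF = 0.770104, PV = 11.166507
  t = 3.5000: CF_t = 14.500000, DF = 0.737294, PV = 10.690768
  t = 4.0000: CF_t = 14.500000, DF = 0.705883, PV = 10.235297
  t = 4.5000: CF_t = 14.500000, DF = 0.675809, PV = 9.799231
  t = 5.0000: CF_t = 14.500000, DF = 0.647017, PV = 9.381744
  t = 5.5000: CF_t = 14.500000, DF = 0.619451, PV = 8.982043
  t = 6.0000: CF_t = 14.500000, DF = 0.593060, PV = 8.599371
  t = 6.5000: CF_t = 14.500000, DF = 0.567793, PV = 8.233002
  t = 7.0000: CF_t = 1014.500000, DF = 0.543603, PV = 551.485161
Price P = sum_t PV_t = 692.316574

Answer: Price = 692.3166


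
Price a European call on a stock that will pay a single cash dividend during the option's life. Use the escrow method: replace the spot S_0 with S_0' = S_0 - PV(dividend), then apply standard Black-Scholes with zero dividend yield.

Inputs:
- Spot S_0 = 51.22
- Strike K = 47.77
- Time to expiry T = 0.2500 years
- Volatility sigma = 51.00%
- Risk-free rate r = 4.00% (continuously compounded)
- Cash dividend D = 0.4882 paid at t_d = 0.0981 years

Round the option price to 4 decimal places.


PV(D) = D * exp(-r * t_d) = 0.4882 * 0.99608369 = 0.48628806
S_0' = S_0 - PV(D) = 51.2200 - 0.48628806 = 50.73371194
d1 = (ln(S_0'/K) + (r + sigma^2/2)*T) / (sigma*sqrt(T)) = 0.40276585
d2 = d1 - sigma*sqrt(T) = 0.14776585
exp(-rT) = 0.99004983
N(d1) = 0.65643976; N(d2) = 0.55873622
C = S_0' * N(d1) - K * exp(-rT) * N(d2) = 50.73371194 * 0.65643976 - 47.7700 * 0.99004983 * 0.55873622 = 6.8784

Answer: Price = 6.8784


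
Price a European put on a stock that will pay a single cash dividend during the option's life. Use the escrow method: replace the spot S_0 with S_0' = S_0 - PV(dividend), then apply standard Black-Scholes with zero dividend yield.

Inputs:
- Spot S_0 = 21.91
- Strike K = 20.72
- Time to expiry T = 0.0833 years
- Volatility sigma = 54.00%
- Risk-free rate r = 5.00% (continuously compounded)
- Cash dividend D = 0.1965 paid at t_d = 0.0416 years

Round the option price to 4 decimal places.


Answer: Price = 0.8449

Derivation:
PV(D) = D * exp(-r * t_d) = 0.1965 * 0.99792216 = 0.19609170
S_0' = S_0 - PV(D) = 21.9100 - 0.19609170 = 21.71390830
d1 = (ln(S_0'/K) + (r + sigma^2/2)*T) / (sigma*sqrt(T)) = 0.40527647
d2 = d1 - sigma*sqrt(T) = 0.24942308
exp(-rT) = 0.99584366
N(-d1) = 0.34263715; N(-d2) = 0.40151677
P = K * exp(-rT) * N(-d2) - S_0' * N(-d1) = 20.7200 * 0.99584366 * 0.40151677 - 21.71390830 * 0.34263715 = 0.8449


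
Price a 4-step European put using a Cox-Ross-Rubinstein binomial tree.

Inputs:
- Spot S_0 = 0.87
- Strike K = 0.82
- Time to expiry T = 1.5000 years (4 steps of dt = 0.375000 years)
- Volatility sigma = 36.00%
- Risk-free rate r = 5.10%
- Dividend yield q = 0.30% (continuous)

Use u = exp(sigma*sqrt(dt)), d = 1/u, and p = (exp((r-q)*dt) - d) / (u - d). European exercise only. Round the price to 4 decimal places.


dt = T/N = 0.375000
u = exp(sigma*sqrt(dt)) = 1.246643; d = 1/u = 0.802154
p = (exp((r-q)*dt) - d) / (u - d) = 0.485971
Discount per step: exp(-r*dt) = 0.981057
Stock lattice S(k, i) with i counting down-moves:
  k=0: S(0,0) = 0.8700
  k=1: S(1,0) = 1.0846; S(1,1) = 0.6979
  k=2: S(2,0) = 1.3521; S(2,1) = 0.8700; S(2,2) = 0.5598
  k=3: S(3,0) = 1.6856; S(3,1) = 1.0846; S(3,2) = 0.6979; S(3,3) = 0.4490
  k=4: S(4,0) = 2.1013; S(4,1) = 1.3521; S(4,2) = 0.8700; S(4,3) = 0.5598; S(4,4) = 0.3602
Terminal payoffs V(N, i) = max(K - S_T, 0):
  V(4,0) = 0.000000; V(4,1) = 0.000000; V(4,2) = 0.000000; V(4,3) = 0.260197; V(4,4) = 0.459794
Backward induction: V(k, i) = exp(-r*dt) * [p * V(k+1, i) + (1-p) * V(k+1, i+1)].
  V(3,0) = exp(-r*dt) * [p*0.000000 + (1-p)*0.000000] = 0.000000
  V(3,1) = exp(-r*dt) * [p*0.000000 + (1-p)*0.000000] = 0.000000
  V(3,2) = exp(-r*dt) * [p*0.000000 + (1-p)*0.260197] = 0.131215
  V(3,3) = exp(-r*dt) * [p*0.260197 + (1-p)*0.459794] = 0.355923
  V(2,0) = exp(-r*dt) * [p*0.000000 + (1-p)*0.000000] = 0.000000
  V(2,1) = exp(-r*dt) * [p*0.000000 + (1-p)*0.131215] = 0.066171
  V(2,2) = exp(-r*dt) * [p*0.131215 + (1-p)*0.355923] = 0.242048
  V(1,0) = exp(-r*dt) * [p*0.000000 + (1-p)*0.066171] = 0.033369
  V(1,1) = exp(-r*dt) * [p*0.066171 + (1-p)*0.242048] = 0.153610
  V(0,0) = exp(-r*dt) * [p*0.033369 + (1-p)*0.153610] = 0.093374

Answer: Price = V(0,0) = 0.0934


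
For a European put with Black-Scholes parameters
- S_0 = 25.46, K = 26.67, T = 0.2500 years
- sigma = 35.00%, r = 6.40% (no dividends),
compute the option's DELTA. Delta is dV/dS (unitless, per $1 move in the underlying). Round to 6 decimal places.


Answer: Delta = -0.534422

Derivation:
d1 = -0.0863899718; d2 = -0.2613899718
phi(d1) = 0.3974563561; exp(-qT) = 1.0000000000; exp(-rT) = 0.9841273201
N(-d1) = 0.5344217908
Delta = -exp(-qT) * N(-d1) = -1.0000000000 * 0.5344217908 = -0.534422


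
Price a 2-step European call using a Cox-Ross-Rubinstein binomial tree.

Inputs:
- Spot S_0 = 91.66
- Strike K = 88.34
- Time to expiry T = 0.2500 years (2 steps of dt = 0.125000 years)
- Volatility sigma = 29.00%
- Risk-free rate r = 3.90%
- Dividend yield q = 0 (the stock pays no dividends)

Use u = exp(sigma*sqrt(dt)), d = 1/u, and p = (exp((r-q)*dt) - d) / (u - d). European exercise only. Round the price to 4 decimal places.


Answer: Price = V(0,0) = 7.5872

Derivation:
dt = T/N = 0.125000
u = exp(sigma*sqrt(dt)) = 1.107971; d = 1/u = 0.902551
p = (exp((r-q)*dt) - d) / (u - d) = 0.498180
Discount per step: exp(-r*dt) = 0.995137
Stock lattice S(k, i) with i counting down-moves:
  k=0: S(0,0) = 91.6600
  k=1: S(1,0) = 101.5566; S(1,1) = 82.7278
  k=2: S(2,0) = 112.5218; S(2,1) = 91.6600; S(2,2) = 74.6660
Terminal payoffs V(N, i) = max(S_T - K, 0):
  V(2,0) = 24.181807; V(2,1) = 3.320000; V(2,2) = 0.000000
Backward induction: V(k, i) = exp(-r*dt) * [p * V(k+1, i) + (1-p) * V(k+1, i+1)].
  V(1,0) = exp(-r*dt) * [p*24.181807 + (1-p)*3.320000] = 13.646238
  V(1,1) = exp(-r*dt) * [p*3.320000 + (1-p)*0.000000] = 1.645913
  V(0,0) = exp(-r*dt) * [p*13.646238 + (1-p)*1.645913] = 7.587152


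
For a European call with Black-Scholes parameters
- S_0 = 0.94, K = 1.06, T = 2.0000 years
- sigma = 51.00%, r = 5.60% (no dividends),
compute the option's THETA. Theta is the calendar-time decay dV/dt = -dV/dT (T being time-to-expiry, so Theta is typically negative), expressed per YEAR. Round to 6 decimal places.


Answer: Theta = -0.082454

Derivation:
d1 = 0.3493325013; d2 = -0.3719164155
phi(d1) = 0.3753279389; exp(-qT) = 1.0000000000; exp(-rT) = 0.8940442575
Theta = -S*exp(-qT)*phi(d1)*sigma/(2*sqrt(T)) - r*K*exp(-rT)*N(d2) + q*S*exp(-qT)*N(d1)
N(d1) = 0.6365801495; N(d2) = 0.3549775413; sqrt(T) = 1.4142135624
Term 1 = -0.9400 * 1.0000000000 * 0.3753279389 * 0.5100 / (2 * 1.4142135624) = -0.0636156443
Term 2 = -0.0560 * 1.0600 * 0.8940442575 * 0.3549775413 = -0.0188388239
Term 3 = 0 (no dividend yield, q = 0)
Theta = -0.0636156443 + (-0.0188388239) + (0.0000000000) = -0.082454


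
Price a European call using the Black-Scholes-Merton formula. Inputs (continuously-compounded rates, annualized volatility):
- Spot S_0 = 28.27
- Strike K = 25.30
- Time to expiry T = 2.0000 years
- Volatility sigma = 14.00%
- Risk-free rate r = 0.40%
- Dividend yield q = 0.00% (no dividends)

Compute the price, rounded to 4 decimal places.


Answer: Price = 4.0573

Derivation:
d1 = (ln(S/K) + (r - q + 0.5*sigma^2) * T) / (sigma * sqrt(T)) = 0.70001943
d2 = d1 - sigma * sqrt(T) = 0.50202953
exp(-rT) = 0.99203191; exp(-qT) = 1.00000000
C = S_0 * exp(-qT) * N(d1) - K * exp(-rT) * N(d2)
N(d1) = 0.75804241; N(d2) = 0.69217663
C = 28.2700 * 1.00000000 * 0.75804241 - 25.3000 * 0.99203191 * 0.69217663 = 4.0573


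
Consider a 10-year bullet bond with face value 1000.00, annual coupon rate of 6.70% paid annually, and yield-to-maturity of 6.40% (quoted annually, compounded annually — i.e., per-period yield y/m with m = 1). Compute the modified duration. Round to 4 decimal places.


Coupon per period c = face * coupon_rate / m = 67.000000
Periods per year m = 1; per-period yield y/m = 0.064000
Number of cashflows N = 10
Cashflows (t years, CF_t, discount factor 1/(1+y/m)^(m*t), PV):
  t = 1.0000: CF_t = 67.000000, DF = 0.939850, PV = 62.969925
  t = 2.0000: CF_t = 67.000000, DF = 0.883317, PV = 59.182260
  t = 3.0000: CF_t = 67.000000, DF = 0.830185, PV = 55.622425
  t = 4.0000: CF_t = 67.000000, DF = 0.780249, PV = 52.276715
  t = 5.0000: CF_t = 67.000000, DF = 0.733317, PV = 49.132251
  t = 6.0000: CF_t = 67.000000, DF = 0.689208, PV = 46.176928
  t = 7.0000: CF_t = 67.000000, DF = 0.647752, PV = 43.399368
  t = 8.0000: CF_t = 67.000000, DF = 0.608789, PV = 40.788880
  t = 9.0000: CF_t = 67.000000, DF = 0.572170, PV = 38.335413
  t = 10.0000: CF_t = 1067.000000, DF = 0.537754, PV = 573.783612
Price P = sum_t PV_t = 1021.667777
First compute Macaulay numerator sum_t t * PV_t:
  t * PV_t at t = 1.0000: 62.969925
  t * PV_t at t = 2.0000: 118.364520
  t * PV_t at t = 3.0000: 166.867275
  t * PV_t at t = 4.0000: 209.106861
  t * PV_t at t = 5.0000: 245.661256
  t * PV_t at t = 6.0000: 277.061566
  t * PV_t at t = 7.0000: 303.795577
  t * PV_t at t = 8.0000: 326.311039
  t * PV_t at t = 9.0000: 345.018721
  t * PV_t at t = 10.0000: 5737.836117
Macaulay duration D = 7792.992857 / 1021.667777 = 7.627717
Modified duration = D / (1 + y/m) = 7.627717 / (1 + 0.064000) = 7.168907

Answer: Modified duration = 7.1689


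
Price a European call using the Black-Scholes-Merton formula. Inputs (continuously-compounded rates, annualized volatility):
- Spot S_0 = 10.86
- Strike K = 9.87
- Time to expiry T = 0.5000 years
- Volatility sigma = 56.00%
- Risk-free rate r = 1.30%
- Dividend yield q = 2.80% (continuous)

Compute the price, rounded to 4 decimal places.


Answer: Price = 2.1005

Derivation:
d1 = (ln(S/K) + (r - q + 0.5*sigma^2) * T) / (sigma * sqrt(T)) = 0.42044181
d2 = d1 - sigma * sqrt(T) = 0.02446201
exp(-rT) = 0.99352108; exp(-qT) = 0.98609754
C = S_0 * exp(-qT) * N(d1) - K * exp(-rT) * N(d2)
N(d1) = 0.66291863; N(d2) = 0.50975796
C = 10.8600 * 0.98609754 * 0.66291863 - 9.8700 * 0.99352108 * 0.50975796 = 2.1005


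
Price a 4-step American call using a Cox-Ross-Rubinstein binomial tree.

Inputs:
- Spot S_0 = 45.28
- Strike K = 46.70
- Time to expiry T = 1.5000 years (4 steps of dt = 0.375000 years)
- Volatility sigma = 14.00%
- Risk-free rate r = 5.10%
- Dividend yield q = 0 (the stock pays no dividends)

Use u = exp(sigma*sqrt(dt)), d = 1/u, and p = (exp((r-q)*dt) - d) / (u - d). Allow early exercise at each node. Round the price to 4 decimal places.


Answer: Price = V(0,0) = 4.1391

Derivation:
dt = T/N = 0.375000
u = exp(sigma*sqrt(dt)) = 1.089514; d = 1/u = 0.917840
p = (exp((r-q)*dt) - d) / (u - d) = 0.591055
Discount per step: exp(-r*dt) = 0.981057
Stock lattice S(k, i) with i counting down-moves:
  k=0: S(0,0) = 45.2800
  k=1: S(1,0) = 49.3332; S(1,1) = 41.5598
  k=2: S(2,0) = 53.7493; S(2,1) = 45.2800; S(2,2) = 38.1452
  k=3: S(3,0) = 58.5606; S(3,1) = 49.3332; S(3,2) = 41.5598; S(3,3) = 35.0112
  k=4: S(4,0) = 63.8026; S(4,1) = 53.7493; S(4,2) = 45.2800; S(4,3) = 38.1452; S(4,4) = 32.1347
Terminal payoffs V(N, i) = max(S_T - K, 0):
  V(4,0) = 17.102604; V(4,1) = 7.049250; V(4,2) = 0.000000; V(4,3) = 0.000000; V(4,4) = 0.000000
Backward induction: V(k, i) = exp(-r*dt) * [p * V(k+1, i) + (1-p) * V(k+1, i+1)]; then take max(V_cont, immediate exercise) for American.
  V(3,0) = exp(-r*dt) * [p*17.102604 + (1-p)*7.049250] = 12.745236; exercise = 11.860585; V(3,0) = max -> 12.745236
  V(3,1) = exp(-r*dt) * [p*7.049250 + (1-p)*0.000000] = 4.087567; exercise = 2.633214; V(3,1) = max -> 4.087567
  V(3,2) = exp(-r*dt) * [p*0.000000 + (1-p)*0.000000] = 0.000000; exercise = 0.000000; V(3,2) = max -> 0.000000
  V(3,3) = exp(-r*dt) * [p*0.000000 + (1-p)*0.000000] = 0.000000; exercise = 0.000000; V(3,3) = max -> 0.000000
  V(2,0) = exp(-r*dt) * [p*12.745236 + (1-p)*4.087567] = 9.030357; exercise = 7.049250; V(2,0) = max -> 9.030357
  V(2,1) = exp(-r*dt) * [p*4.087567 + (1-p)*0.000000] = 2.370210; exercise = 0.000000; V(2,1) = max -> 2.370210
  V(2,2) = exp(-r*dt) * [p*0.000000 + (1-p)*0.000000] = 0.000000; exercise = 0.000000; V(2,2) = max -> 0.000000
  V(1,0) = exp(-r*dt) * [p*9.030357 + (1-p)*2.370210] = 6.187253; exercise = 2.633214; V(1,0) = max -> 6.187253
  V(1,1) = exp(-r*dt) * [p*2.370210 + (1-p)*0.000000] = 1.374386; exercise = 0.000000; V(1,1) = max -> 1.374386
  V(0,0) = exp(-r*dt) * [p*6.187253 + (1-p)*1.374386] = 4.139132; exercise = 0.000000; V(0,0) = max -> 4.139132


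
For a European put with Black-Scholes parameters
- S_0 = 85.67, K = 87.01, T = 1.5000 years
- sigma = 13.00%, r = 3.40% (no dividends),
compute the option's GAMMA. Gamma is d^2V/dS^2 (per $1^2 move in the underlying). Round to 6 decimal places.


d1 = 0.3024469863; d2 = 0.1432301530
phi(d1) = 0.3811068020; exp(-qT) = 1.0000000000; exp(-rT) = 0.9502786705
Gamma = exp(-qT) * phi(d1) / (S * sigma * sqrt(T)) = 1.0000000000 * 0.3811068020 / (85.6700 * 0.1300 * 1.2247448714) = 0.027940

Answer: Gamma = 0.027940


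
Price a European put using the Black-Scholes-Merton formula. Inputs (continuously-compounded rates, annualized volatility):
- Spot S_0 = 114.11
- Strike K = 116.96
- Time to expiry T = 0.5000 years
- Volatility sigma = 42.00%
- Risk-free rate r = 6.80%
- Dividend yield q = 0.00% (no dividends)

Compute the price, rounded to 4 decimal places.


Answer: Price = 12.8843

Derivation:
d1 = (ln(S/K) + (r - q + 0.5*sigma^2) * T) / (sigma * sqrt(T)) = 0.17991120
d2 = d1 - sigma * sqrt(T) = -0.11707365
exp(-rT) = 0.96657150; exp(-qT) = 1.00000000
P = K * exp(-rT) * N(-d2) - S_0 * exp(-qT) * N(-d1)
N(-d1) = 0.42861114; N(-d2) = 0.54659916
P = 116.9600 * 0.96657150 * 0.54659916 - 114.1100 * 1.00000000 * 0.42861114 = 12.8843


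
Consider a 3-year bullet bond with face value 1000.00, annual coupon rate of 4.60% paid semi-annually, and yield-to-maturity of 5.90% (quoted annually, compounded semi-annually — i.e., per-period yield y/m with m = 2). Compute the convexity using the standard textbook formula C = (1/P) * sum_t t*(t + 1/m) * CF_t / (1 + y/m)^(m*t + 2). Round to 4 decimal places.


Answer: Convexity = 9.1743

Derivation:
Coupon per period c = face * coupon_rate / m = 23.000000
Periods per year m = 2; per-period yield y/m = 0.029500
Number of cashflows N = 6
Cashflows (t years, CF_t, discount factor 1/(1+y/m)^(m*t), PV):
  t = 0.5000: CF_t = 23.000000, DF = 0.971345, PV = 22.340942
  t = 1.0000: CF_t = 23.000000, DF = 0.943512, PV = 21.700770
  t = 1.5000: CF_t = 23.000000, DF = 0.916476, PV = 21.078941
  t = 2.0000: CF_t = 23.000000, DF = 0.890214, PV = 20.474930
  t = 2.5000: CF_t = 23.000000, DF = 0.864706, PV = 19.888228
  t = 3.0000: CF_t = 1023.000000, DF = 0.839928, PV = 859.246018
Price P = sum_t PV_t = 964.729828
Convexity numerator sum_t t*(t + 1/m) * CF_t / (1+y/m)^(m*t + 2):
  t = 0.5000: term = 10.539470
  t = 1.0000: term = 30.712395
  t = 1.5000: term = 59.664683
  t = 2.0000: term = 96.591683
  t = 2.5000: term = 140.735818
  t = 3.0000: term = 8512.441202
Convexity = (1/P) * sum = 8850.685253 / 964.729828 = 9.174263


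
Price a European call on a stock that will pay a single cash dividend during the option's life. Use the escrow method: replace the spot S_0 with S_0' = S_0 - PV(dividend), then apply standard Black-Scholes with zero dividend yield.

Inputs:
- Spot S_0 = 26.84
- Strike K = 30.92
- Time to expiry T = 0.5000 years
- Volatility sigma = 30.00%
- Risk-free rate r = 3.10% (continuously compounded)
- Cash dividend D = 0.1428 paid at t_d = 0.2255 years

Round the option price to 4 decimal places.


PV(D) = D * exp(-r * t_d) = 0.1428 * 0.99303388 = 0.14180524
S_0' = S_0 - PV(D) = 26.8400 - 0.14180524 = 26.69819476
d1 = (ln(S_0'/K) + (r + sigma^2/2)*T) / (sigma*sqrt(T)) = -0.51292240
d2 = d1 - sigma*sqrt(T) = -0.72505444
exp(-rT) = 0.98461951
N(d1) = 0.30400280; N(d2) = 0.23420932
C = S_0' * N(d1) - K * exp(-rT) * N(d2) = 26.69819476 * 0.30400280 - 30.9200 * 0.98461951 * 0.23420932 = 0.9860

Answer: Price = 0.9860


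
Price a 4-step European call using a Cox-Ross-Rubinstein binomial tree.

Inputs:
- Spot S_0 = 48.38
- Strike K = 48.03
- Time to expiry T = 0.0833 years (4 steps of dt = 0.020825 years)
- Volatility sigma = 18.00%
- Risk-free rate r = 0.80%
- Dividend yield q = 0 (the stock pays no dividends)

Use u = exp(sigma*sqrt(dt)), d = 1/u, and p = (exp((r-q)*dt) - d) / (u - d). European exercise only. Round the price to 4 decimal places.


dt = T/N = 0.020825
u = exp(sigma*sqrt(dt)) = 1.026316; d = 1/u = 0.974359
p = (exp((r-q)*dt) - d) / (u - d) = 0.496713
Discount per step: exp(-r*dt) = 0.999833
Stock lattice S(k, i) with i counting down-moves:
  k=0: S(0,0) = 48.3800
  k=1: S(1,0) = 49.6532; S(1,1) = 47.1395
  k=2: S(2,0) = 50.9598; S(2,1) = 48.3800; S(2,2) = 45.9308
  k=3: S(3,0) = 52.3009; S(3,1) = 49.6532; S(3,2) = 47.1395; S(3,3) = 44.7531
  k=4: S(4,0) = 53.6772; S(4,1) = 50.9598; S(4,2) = 48.3800; S(4,3) = 45.9308; S(4,4) = 43.6055
Terminal payoffs V(N, i) = max(S_T - K, 0):
  V(4,0) = 5.647223; V(4,1) = 2.929828; V(4,2) = 0.350000; V(4,3) = 0.000000; V(4,4) = 0.000000
Backward induction: V(k, i) = exp(-r*dt) * [p * V(k+1, i) + (1-p) * V(k+1, i+1)].
  V(3,0) = exp(-r*dt) * [p*5.647223 + (1-p)*2.929828] = 4.278881
  V(3,1) = exp(-r*dt) * [p*2.929828 + (1-p)*0.350000] = 1.631163
  V(3,2) = exp(-r*dt) * [p*0.350000 + (1-p)*0.000000] = 0.173821
  V(3,3) = exp(-r*dt) * [p*0.000000 + (1-p)*0.000000] = 0.000000
  V(2,0) = exp(-r*dt) * [p*4.278881 + (1-p)*1.631163] = 2.945829
  V(2,1) = exp(-r*dt) * [p*1.631163 + (1-p)*0.173821] = 0.897552
  V(2,2) = exp(-r*dt) * [p*0.173821 + (1-p)*0.000000] = 0.086325
  V(1,0) = exp(-r*dt) * [p*2.945829 + (1-p)*0.897552] = 1.914639
  V(1,1) = exp(-r*dt) * [p*0.897552 + (1-p)*0.086325] = 0.489191
  V(0,0) = exp(-r*dt) * [p*1.914639 + (1-p)*0.489191] = 1.197031

Answer: Price = V(0,0) = 1.1970


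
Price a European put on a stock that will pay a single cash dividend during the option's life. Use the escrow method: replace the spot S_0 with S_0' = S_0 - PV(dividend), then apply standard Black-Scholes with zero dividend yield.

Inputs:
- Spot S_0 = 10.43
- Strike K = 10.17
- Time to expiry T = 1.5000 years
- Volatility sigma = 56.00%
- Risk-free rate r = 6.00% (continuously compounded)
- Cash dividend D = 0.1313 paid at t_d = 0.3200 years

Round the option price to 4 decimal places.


Answer: Price = 2.1543

Derivation:
PV(D) = D * exp(-r * t_d) = 0.1313 * 0.98098315 = 0.12880309
S_0' = S_0 - PV(D) = 10.4300 - 0.12880309 = 10.30119691
d1 = (ln(S_0'/K) + (r + sigma^2/2)*T) / (sigma*sqrt(T)) = 0.49284008
d2 = d1 - sigma*sqrt(T) = -0.19301705
exp(-rT) = 0.91393119
N(-d1) = 0.31106279; N(-d2) = 0.57652719
P = K * exp(-rT) * N(-d2) - S_0' * N(-d1) = 10.1700 * 0.91393119 * 0.57652719 - 10.30119691 * 0.31106279 = 2.1543


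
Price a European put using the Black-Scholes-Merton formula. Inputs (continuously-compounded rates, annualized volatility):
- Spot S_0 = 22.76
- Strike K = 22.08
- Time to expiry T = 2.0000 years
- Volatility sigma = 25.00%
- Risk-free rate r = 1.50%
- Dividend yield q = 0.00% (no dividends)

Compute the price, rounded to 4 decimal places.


d1 = (ln(S/K) + (r - q + 0.5*sigma^2) * T) / (sigma * sqrt(T)) = 0.34742246
d2 = d1 - sigma * sqrt(T) = -0.00613093
exp(-rT) = 0.97044553; exp(-qT) = 1.00000000
P = K * exp(-rT) * N(-d2) - S_0 * exp(-qT) * N(-d1)
N(-d1) = 0.36413698; N(-d2) = 0.50244587
P = 22.0800 * 0.97044553 * 0.50244587 - 22.7600 * 1.00000000 * 0.36413698 = 2.4784

Answer: Price = 2.4784


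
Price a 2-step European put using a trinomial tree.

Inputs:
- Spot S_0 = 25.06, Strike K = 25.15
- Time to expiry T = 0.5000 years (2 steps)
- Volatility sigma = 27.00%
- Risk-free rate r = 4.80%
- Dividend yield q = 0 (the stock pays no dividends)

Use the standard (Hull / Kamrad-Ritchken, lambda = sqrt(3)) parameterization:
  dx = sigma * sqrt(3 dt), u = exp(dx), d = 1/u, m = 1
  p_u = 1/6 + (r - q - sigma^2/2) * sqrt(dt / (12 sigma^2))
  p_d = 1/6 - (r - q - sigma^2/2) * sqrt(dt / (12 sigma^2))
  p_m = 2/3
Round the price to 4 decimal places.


Answer: Price = V(0,0) = 1.3920

Derivation:
dt = T/N = 0.250000; dx = sigma*sqrt(3*dt) = 0.233827
u = exp(dx) = 1.263426; d = 1/u = 0.791499
p_u = 0.172841, p_m = 0.666667, p_d = 0.160492
Discount per step: exp(-r*dt) = 0.988072
Stock lattice S(k, j) with j the centered position index:
  k=0: S(0,+0) = 25.0600
  k=1: S(1,-1) = 19.8350; S(1,+0) = 25.0600; S(1,+1) = 31.6614
  k=2: S(2,-2) = 15.6993; S(2,-1) = 19.8350; S(2,+0) = 25.0600; S(2,+1) = 31.6614; S(2,+2) = 40.0019
Terminal payoffs V(N, j) = max(K - S_T, 0):
  V(2,-2) = 9.450651; V(2,-1) = 5.315039; V(2,+0) = 0.090000; V(2,+1) = 0.000000; V(2,+2) = 0.000000
Backward induction: V(k, j) = exp(-r*dt) * [p_u * V(k+1, j+1) + p_m * V(k+1, j) + p_d * V(k+1, j-1)]
  V(1,-1) = exp(-r*dt) * [p_u*0.090000 + p_m*5.315039 + p_d*9.450651] = 5.015127
  V(1,+0) = exp(-r*dt) * [p_u*0.000000 + p_m*0.090000 + p_d*5.315039] = 0.902132
  V(1,+1) = exp(-r*dt) * [p_u*0.000000 + p_m*0.000000 + p_d*0.090000] = 0.014272
  V(0,+0) = exp(-r*dt) * [p_u*0.014272 + p_m*0.902132 + p_d*5.015127] = 1.391972


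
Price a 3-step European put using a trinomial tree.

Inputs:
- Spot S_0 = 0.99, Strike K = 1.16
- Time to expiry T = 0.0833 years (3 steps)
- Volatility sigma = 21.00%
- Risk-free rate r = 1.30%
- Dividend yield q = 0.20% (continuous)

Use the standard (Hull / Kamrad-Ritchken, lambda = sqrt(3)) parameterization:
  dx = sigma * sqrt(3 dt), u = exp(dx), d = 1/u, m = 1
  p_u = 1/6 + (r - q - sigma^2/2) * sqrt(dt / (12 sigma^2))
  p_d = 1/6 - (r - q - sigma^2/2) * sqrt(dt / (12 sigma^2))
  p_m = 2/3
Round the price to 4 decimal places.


Answer: Price = V(0,0) = 0.1690

Derivation:
dt = T/N = 0.027767; dx = sigma*sqrt(3*dt) = 0.060610
u = exp(dx) = 1.062484; d = 1/u = 0.941191
p_u = 0.164136, p_m = 0.666667, p_d = 0.169198
Discount per step: exp(-r*dt) = 0.999639
Stock lattice S(k, j) with j the centered position index:
  k=0: S(0,+0) = 0.9900
  k=1: S(1,-1) = 0.9318; S(1,+0) = 0.9900; S(1,+1) = 1.0519
  k=2: S(2,-2) = 0.8770; S(2,-1) = 0.9318; S(2,+0) = 0.9900; S(2,+1) = 1.0519; S(2,+2) = 1.1176
  k=3: S(3,-3) = 0.8254; S(3,-2) = 0.8770; S(3,-1) = 0.9318; S(3,+0) = 0.9900; S(3,+1) = 1.0519; S(3,+2) = 1.1176; S(3,+3) = 1.1874
Terminal payoffs V(N, j) = max(K - S_T, 0):
  V(3,-3) = 0.334594; V(3,-2) = 0.283019; V(3,-1) = 0.228221; V(3,+0) = 0.170000; V(3,+1) = 0.108141; V(3,+2) = 0.042416; V(3,+3) = 0.000000
Backward induction: V(k, j) = exp(-r*dt) * [p_u * V(k+1, j+1) + p_m * V(k+1, j) + p_d * V(k+1, j-1)]
  V(2,-2) = exp(-r*dt) * [p_u*0.228221 + p_m*0.283019 + p_d*0.334594] = 0.282649
  V(2,-1) = exp(-r*dt) * [p_u*0.170000 + p_m*0.228221 + p_d*0.283019] = 0.227854
  V(2,+0) = exp(-r*dt) * [p_u*0.108141 + p_m*0.170000 + p_d*0.228221] = 0.169636
  V(2,+1) = exp(-r*dt) * [p_u*0.042416 + p_m*0.108141 + p_d*0.170000] = 0.107781
  V(2,+2) = exp(-r*dt) * [p_u*0.000000 + p_m*0.042416 + p_d*0.108141] = 0.046558
  V(1,-1) = exp(-r*dt) * [p_u*0.169636 + p_m*0.227854 + p_d*0.282649] = 0.227488
  V(1,+0) = exp(-r*dt) * [p_u*0.107781 + p_m*0.169636 + p_d*0.227854] = 0.169273
  V(1,+1) = exp(-r*dt) * [p_u*0.046558 + p_m*0.107781 + p_d*0.169636] = 0.108159
  V(0,+0) = exp(-r*dt) * [p_u*0.108159 + p_m*0.169273 + p_d*0.227488] = 0.169031


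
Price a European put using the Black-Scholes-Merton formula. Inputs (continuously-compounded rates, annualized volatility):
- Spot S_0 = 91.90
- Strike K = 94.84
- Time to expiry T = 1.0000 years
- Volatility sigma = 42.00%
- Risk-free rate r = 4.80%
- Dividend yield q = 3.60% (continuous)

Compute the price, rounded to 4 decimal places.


d1 = (ln(S/K) + (r - q + 0.5*sigma^2) * T) / (sigma * sqrt(T)) = 0.16359469
d2 = d1 - sigma * sqrt(T) = -0.25640531
exp(-rT) = 0.95313379; exp(-qT) = 0.96464029
P = K * exp(-rT) * N(-d2) - S_0 * exp(-qT) * N(-d1)
N(-d1) = 0.43502511; N(-d2) = 0.60118106
P = 94.8400 * 0.95313379 * 0.60118106 - 91.9000 * 0.96464029 * 0.43502511 = 15.7787

Answer: Price = 15.7787


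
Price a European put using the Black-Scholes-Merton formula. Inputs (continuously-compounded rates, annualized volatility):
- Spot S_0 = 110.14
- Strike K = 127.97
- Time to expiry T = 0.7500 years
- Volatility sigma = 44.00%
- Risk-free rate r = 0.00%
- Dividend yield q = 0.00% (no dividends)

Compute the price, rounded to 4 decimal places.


Answer: Price = 28.2617

Derivation:
d1 = (ln(S/K) + (r - q + 0.5*sigma^2) * T) / (sigma * sqrt(T)) = -0.20323668
d2 = d1 - sigma * sqrt(T) = -0.58428786
exp(-rT) = 1.00000000; exp(-qT) = 1.00000000
P = K * exp(-rT) * N(-d2) - S_0 * exp(-qT) * N(-d1)
N(-d1) = 0.58052498; N(-d2) = 0.72048667
P = 127.9700 * 1.00000000 * 0.72048667 - 110.1400 * 1.00000000 * 0.58052498 = 28.2617


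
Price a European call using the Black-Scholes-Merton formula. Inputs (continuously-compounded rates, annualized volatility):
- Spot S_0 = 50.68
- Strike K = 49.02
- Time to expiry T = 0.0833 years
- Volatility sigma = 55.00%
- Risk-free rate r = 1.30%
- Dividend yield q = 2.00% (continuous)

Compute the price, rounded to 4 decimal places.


Answer: Price = 4.0301

Derivation:
d1 = (ln(S/K) + (r - q + 0.5*sigma^2) * T) / (sigma * sqrt(T)) = 0.28549279
d2 = d1 - sigma * sqrt(T) = 0.12675323
exp(-rT) = 0.99891769; exp(-qT) = 0.99833539
C = S_0 * exp(-qT) * N(d1) - K * exp(-rT) * N(d2)
N(d1) = 0.61236669; N(d2) = 0.55043214
C = 50.6800 * 0.99833539 * 0.61236669 - 49.0200 * 0.99891769 * 0.55043214 = 4.0301


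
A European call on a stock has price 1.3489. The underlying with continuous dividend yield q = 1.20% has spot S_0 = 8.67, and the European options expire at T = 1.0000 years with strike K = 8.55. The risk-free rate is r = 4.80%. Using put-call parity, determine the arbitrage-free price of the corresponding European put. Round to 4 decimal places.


Answer: Put price = 0.9316

Derivation:
Put-call parity: C - P = S_0 * exp(-qT) - K * exp(-rT).
S_0 * exp(-qT) = 8.6700 * 0.98807171 = 8.56658175
K * exp(-rT) = 8.5500 * 0.95313379 = 8.14929388
P = C - S*exp(-qT) + K*exp(-rT)
P = 1.3489 - 8.56658175 + 8.14929388 = 0.9316
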